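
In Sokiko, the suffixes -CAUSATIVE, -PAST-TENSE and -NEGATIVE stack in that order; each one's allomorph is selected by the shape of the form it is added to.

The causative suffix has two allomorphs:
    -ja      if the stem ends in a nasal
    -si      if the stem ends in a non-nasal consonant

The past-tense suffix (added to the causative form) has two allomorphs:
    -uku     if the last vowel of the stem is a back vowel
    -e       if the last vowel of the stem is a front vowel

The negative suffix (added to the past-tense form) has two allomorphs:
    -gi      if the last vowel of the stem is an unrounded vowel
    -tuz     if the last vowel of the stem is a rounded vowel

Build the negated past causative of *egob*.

The final consonant of *egob* is /b/, which is non-nasal, so the causative suffix is -si, giving *egobsi*.
The causative form *egobsi* — last vowel /i/ (a front vowel) → -e → *egobsie*.
The past-tense form *egobsie* — last vowel /e/ (an unrounded vowel) → -gi → *egobsiegi*.

egobsiegi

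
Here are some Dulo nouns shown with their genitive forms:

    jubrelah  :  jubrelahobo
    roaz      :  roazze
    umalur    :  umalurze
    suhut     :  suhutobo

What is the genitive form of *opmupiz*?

Looking at the final consonant of each stem: -obo when the stem ends in a voiceless consonant (*jubrelah*, *suhut*); -ze when the stem ends in a voiced consonant (*roaz*, *umalur*).
Since the final consonant of *opmupiz* is /z/ (voiced), it takes -ze, giving *opmupizze*.

opmupizze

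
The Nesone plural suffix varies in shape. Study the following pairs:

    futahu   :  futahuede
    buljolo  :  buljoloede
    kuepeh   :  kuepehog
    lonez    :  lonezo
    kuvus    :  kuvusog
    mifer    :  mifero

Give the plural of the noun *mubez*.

The alternation tracks the final sound of the stem — -og when the stem ends in a voiceless consonant (*kuepeh*, *kuvus*); -o when the stem ends in a voiced consonant (*lonez*, *mifer*); -ede when the stem ends in a vowel (*futahu*, *buljolo*).
*mubez*: final sound = /z/, a voiced consonant → -o → *mubezo*.

mubezo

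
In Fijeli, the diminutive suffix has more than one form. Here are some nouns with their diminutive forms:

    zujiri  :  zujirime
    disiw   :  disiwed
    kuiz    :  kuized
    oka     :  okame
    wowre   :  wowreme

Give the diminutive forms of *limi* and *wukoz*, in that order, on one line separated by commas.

Looking at the final sound of each stem: -ed when the stem ends in a consonant (*disiw*, *kuiz*); -me when the stem ends in a vowel (*zujiri*, *oka*, *wowre*).
*limi*: final sound = /i/, a vowel → -me → *limime*.
*wukoz* — final sound /z/ (a consonant) → -ed → *wukozed*.

limime, wukozed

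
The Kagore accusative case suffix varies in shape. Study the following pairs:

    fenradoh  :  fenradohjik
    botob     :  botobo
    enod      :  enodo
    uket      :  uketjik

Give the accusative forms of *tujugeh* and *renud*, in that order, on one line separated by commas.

tujugehjik, renudo

Looking at the final consonant of each stem: -jik when the stem ends in a voiceless consonant (*fenradoh*, *uket*); -o when the stem ends in a voiced consonant (*botob*, *enod*).
The final consonant of *tujugeh* is /h/, which is voiceless, so the suffix is -jik, giving *tujugehjik*.
Since the final consonant of *renud* is /d/ (voiced), it takes -o, giving *renudo*.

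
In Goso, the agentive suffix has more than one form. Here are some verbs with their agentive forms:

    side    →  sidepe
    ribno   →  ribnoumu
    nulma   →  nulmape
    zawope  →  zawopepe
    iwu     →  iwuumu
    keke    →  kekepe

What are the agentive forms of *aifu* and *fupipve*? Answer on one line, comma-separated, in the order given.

aifuumu, fupipvepe

Looking at the last vowel of each stem: -umu when the last vowel of the stem is a rounded vowel (*ribno*, *iwu*); -pe when the last vowel of the stem is an unrounded vowel (*side*, *nulma*, *zawope*, *keke*).
The last vowel of *aifu* is /u/, which is a rounded vowel, so the suffix is -umu, giving *aifuumu*.
*fupipve* — last vowel /e/ (an unrounded vowel) → -pe → *fupipvepe*.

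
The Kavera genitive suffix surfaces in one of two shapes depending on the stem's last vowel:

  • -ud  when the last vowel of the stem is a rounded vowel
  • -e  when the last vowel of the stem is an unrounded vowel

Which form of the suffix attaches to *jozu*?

*jozu* — last vowel /u/ (a rounded vowel) → -ud.

-ud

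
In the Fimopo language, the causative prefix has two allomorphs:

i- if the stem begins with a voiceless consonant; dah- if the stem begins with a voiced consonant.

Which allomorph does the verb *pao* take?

i-

Since the first consonant of *pao* is /p/ (voiceless), it takes i-.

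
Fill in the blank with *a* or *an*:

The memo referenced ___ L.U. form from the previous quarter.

an

The indefinite article is chosen by the initial *sound* of the following word, not its spelling.
The initialism *L.U.* is read letter by letter; the first letter, L, is pronounced /ɛl/, which begins with a vowel sound.
So the article is *an*: The memo referenced an L.U. form from the previous quarter.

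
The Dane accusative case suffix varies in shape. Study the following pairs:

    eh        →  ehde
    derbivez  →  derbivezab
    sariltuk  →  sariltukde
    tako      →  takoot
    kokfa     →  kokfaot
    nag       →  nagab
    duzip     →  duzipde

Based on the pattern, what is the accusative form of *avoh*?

avohde

Looking at the final sound of each stem: -de when the stem ends in a voiceless consonant (*eh*, *sariltuk*, *duzip*); -ab when the stem ends in a voiced consonant (*derbivez*, *nag*); -ot when the stem ends in a vowel (*tako*, *kokfa*).
*avoh* — final sound /h/ (a voiceless consonant) → -de → *avohde*.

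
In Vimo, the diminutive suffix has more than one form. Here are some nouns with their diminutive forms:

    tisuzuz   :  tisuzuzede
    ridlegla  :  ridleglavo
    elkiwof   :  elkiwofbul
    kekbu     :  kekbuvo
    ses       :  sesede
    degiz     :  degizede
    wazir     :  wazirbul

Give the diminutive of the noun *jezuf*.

Looking at the final sound of each stem: -ede when the stem ends in a sibilant (*tisuzuz*, *ses*, *degiz*); -bul when the stem ends in a non-sibilant consonant (*elkiwof*, *wazir*); -vo when the stem ends in a vowel (*ridlegla*, *kekbu*).
*jezuf*: final sound = /f/, a non-sibilant consonant → -bul → *jezufbul*.

jezufbul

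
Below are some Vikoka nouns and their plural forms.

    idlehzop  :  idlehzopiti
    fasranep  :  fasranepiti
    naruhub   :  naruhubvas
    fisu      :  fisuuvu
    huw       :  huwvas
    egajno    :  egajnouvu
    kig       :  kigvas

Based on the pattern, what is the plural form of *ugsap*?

Looking at the final sound of each stem: -iti when the stem ends in a voiceless consonant (*idlehzop*, *fasranep*); -vas when the stem ends in a voiced consonant (*naruhub*, *huw*, *kig*); -uvu when the stem ends in a vowel (*fisu*, *egajno*).
*ugsap* — final sound /p/ (a voiceless consonant) → -iti → *ugsapiti*.

ugsapiti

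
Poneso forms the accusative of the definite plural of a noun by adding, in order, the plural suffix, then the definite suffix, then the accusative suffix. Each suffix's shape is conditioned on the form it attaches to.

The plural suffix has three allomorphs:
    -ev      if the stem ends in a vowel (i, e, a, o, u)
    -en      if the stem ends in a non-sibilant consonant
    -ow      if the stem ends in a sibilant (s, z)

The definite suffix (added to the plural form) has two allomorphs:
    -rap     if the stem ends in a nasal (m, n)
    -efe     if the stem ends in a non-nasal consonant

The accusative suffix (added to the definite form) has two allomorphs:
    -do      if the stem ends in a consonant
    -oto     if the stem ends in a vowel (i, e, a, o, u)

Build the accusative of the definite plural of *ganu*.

The final sound of *ganu* is /u/, which is a vowel, so the plural suffix is -ev, giving *ganuev*.
The final consonant of the plural form *ganuev* is /v/, which is non-nasal, so the definite suffix is -efe, giving *ganuevefe*.
The definite form *ganuevefe*: final sound = /e/, a vowel → -oto → *ganuevefeoto*.

ganuevefeoto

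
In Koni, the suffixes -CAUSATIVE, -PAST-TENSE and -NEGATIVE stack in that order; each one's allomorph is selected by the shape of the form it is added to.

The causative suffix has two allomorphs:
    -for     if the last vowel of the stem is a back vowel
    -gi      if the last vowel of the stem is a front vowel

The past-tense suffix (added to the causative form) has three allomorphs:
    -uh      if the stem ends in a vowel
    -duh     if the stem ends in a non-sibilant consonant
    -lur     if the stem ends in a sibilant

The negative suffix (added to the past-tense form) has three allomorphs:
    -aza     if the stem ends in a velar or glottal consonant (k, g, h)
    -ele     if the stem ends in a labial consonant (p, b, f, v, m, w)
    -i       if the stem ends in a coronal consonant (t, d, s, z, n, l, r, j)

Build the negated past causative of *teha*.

tehaforduhaza

*teha* — last vowel /a/ (a back vowel) → -for → *tehafor*.
The causative form *tehafor* — final sound /r/ (a non-sibilant consonant) → -duh → *tehaforduh*.
The past-tense form *tehaforduh*: final consonant = /h/, velar/glottal → -aza → *tehaforduhaza*.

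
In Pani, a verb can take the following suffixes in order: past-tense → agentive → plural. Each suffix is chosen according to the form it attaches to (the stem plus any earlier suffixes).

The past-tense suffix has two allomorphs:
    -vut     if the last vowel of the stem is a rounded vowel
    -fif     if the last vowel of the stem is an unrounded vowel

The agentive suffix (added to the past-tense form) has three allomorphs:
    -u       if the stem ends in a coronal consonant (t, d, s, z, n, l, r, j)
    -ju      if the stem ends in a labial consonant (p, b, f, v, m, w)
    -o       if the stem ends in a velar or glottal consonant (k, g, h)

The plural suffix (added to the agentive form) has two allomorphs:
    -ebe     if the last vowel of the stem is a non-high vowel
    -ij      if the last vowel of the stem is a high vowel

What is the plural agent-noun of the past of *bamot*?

bamotvutuij

*bamot*: last vowel = /o/, a rounded vowel → -vut → *bamotvut*.
The past-tense form *bamotvut*: final consonant = /t/, coronal → -u → *bamotvutu*.
Since the last vowel of the agentive form *bamotvutu* is /u/ (a high vowel), it takes -ij, giving *bamotvutuij*.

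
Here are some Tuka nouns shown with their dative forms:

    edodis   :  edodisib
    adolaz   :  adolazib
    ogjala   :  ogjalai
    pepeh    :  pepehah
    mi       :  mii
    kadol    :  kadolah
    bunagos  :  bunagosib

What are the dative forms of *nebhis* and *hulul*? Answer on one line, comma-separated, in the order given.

nebhisib, hululah

Looking at the final sound of each stem: -ib when the stem ends in a sibilant (*edodis*, *adolaz*, *bunagos*); -ah when the stem ends in a non-sibilant consonant (*pepeh*, *kadol*); -i when the stem ends in a vowel (*ogjala*, *mi*).
Since the final sound of *nebhis* is /s/ (a sibilant), it takes -ib, giving *nebhisib*.
*hulul* — final sound /l/ (a non-sibilant consonant) → -ah → *hululah*.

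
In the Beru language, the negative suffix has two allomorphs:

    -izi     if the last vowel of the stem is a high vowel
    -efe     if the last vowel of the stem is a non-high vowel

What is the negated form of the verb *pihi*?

pihiizi

*pihi* — last vowel /i/ (a high vowel) → -izi → *pihiizi*.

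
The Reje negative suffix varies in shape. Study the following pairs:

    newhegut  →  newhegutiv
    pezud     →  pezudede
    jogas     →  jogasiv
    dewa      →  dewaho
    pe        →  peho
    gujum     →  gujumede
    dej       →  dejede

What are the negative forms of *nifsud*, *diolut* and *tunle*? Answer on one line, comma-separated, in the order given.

The suffix is conditioned by the final sound: -iv when the stem ends in a voiceless consonant (*newhegut*, *jogas*); -ede when the stem ends in a voiced consonant (*pezud*, *gujum*, *dej*); -ho when the stem ends in a vowel (*dewa*, *pe*).
*nifsud* — final sound /d/ (a voiced consonant) → -ede → *nifsudede*.
The final sound of *diolut* is /t/, which is a voiceless consonant, so the suffix is -iv, giving *diolutiv*.
*tunle* — final sound /e/ (a vowel) → -ho → *tunleho*.

nifsudede, diolutiv, tunleho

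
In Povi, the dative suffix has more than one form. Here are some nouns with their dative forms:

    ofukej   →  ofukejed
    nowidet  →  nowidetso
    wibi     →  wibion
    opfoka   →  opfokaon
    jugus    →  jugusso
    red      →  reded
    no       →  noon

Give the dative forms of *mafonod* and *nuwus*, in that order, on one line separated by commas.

mafonoded, nuwusso

The alternation tracks the final sound of the stem — -so when the stem ends in a voiceless consonant (*nowidet*, *jugus*); -ed when the stem ends in a voiced consonant (*ofukej*, *red*); -on when the stem ends in a vowel (*wibi*, *opfoka*, *no*).
The final sound of *mafonod* is /d/, which is a voiced consonant, so the suffix is -ed, giving *mafonoded*.
Since the final sound of *nuwus* is /s/ (a voiceless consonant), it takes -so, giving *nuwusso*.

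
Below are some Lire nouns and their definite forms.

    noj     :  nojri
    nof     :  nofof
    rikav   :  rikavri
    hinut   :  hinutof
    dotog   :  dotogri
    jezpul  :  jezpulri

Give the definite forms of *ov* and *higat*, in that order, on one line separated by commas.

Looking at the final consonant of each stem: -of when the stem ends in a voiceless consonant (*nof*, *hinut*); -ri when the stem ends in a voiced consonant (*noj*, *rikav*, *dotog*, *jezpul*).
*ov*: final consonant = /v/, voiced → -ri → *ovri*.
*higat* — final consonant /t/ (voiceless) → -of → *higatof*.

ovri, higatof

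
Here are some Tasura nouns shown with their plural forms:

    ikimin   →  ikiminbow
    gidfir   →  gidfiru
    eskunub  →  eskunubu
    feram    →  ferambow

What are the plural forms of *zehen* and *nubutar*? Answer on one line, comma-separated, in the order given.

zehenbow, nubutaru

Looking at the final consonant of each stem: -bow when the stem ends in a nasal (*ikimin*, *feram*); -u when the stem ends in a non-nasal consonant (*gidfir*, *eskunub*).
Since the final consonant of *zehen* is /n/ (a nasal), it takes -bow, giving *zehenbow*.
The final consonant of *nubutar* is /r/, which is non-nasal, so the suffix is -u, giving *nubutaru*.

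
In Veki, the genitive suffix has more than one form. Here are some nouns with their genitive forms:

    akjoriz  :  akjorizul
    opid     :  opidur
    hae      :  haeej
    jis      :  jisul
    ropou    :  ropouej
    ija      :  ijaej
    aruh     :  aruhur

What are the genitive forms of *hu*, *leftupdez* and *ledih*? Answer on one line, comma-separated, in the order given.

The alternation tracks the final sound of the stem — -ul when the stem ends in a sibilant (*akjoriz*, *jis*); -ur when the stem ends in a non-sibilant consonant (*opid*, *aruh*); -ej when the stem ends in a vowel (*hae*, *ropou*, *ija*).
*hu* — final sound /u/ (a vowel) → -ej → *huej*.
Since the final sound of *leftupdez* is /z/ (a sibilant), it takes -ul, giving *leftupdezul*.
*ledih* — final sound /h/ (a non-sibilant consonant) → -ur → *ledihur*.

huej, leftupdezul, ledihur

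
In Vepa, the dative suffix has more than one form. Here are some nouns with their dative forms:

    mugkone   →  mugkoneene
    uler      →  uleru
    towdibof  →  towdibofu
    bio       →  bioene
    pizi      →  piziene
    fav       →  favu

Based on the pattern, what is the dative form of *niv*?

Looking at the final sound of each stem: -u when the stem ends in a consonant (*uler*, *towdibof*, *fav*); -ene when the stem ends in a vowel (*mugkone*, *bio*, *pizi*).
*niv*: final sound = /v/, a consonant → -u → *nivu*.

nivu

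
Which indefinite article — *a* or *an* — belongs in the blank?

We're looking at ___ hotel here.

The indefinite article is chosen by the initial *sound* of the following word, not its spelling.
*hotel* begins with the sound /h/ (h is pronounced) — a consonant sound.
So the article is *a*: We're looking at a hotel here.

a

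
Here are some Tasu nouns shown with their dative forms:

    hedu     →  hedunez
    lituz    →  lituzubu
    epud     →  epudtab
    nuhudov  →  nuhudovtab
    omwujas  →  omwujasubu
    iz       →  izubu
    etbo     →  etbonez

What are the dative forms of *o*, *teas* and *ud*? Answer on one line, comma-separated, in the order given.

onez, teasubu, udtab

Looking at the final sound of each stem: -ubu when the stem ends in a sibilant (*lituz*, *omwujas*, *iz*); -tab when the stem ends in a non-sibilant consonant (*epud*, *nuhudov*); -nez when the stem ends in a vowel (*hedu*, *etbo*).
*o* — final sound /o/ (a vowel) → -nez → *onez*.
*teas*: final sound = /s/, a sibilant → -ubu → *teasubu*.
The final sound of *ud* is /d/, which is a non-sibilant consonant, so the suffix is -tab, giving *udtab*.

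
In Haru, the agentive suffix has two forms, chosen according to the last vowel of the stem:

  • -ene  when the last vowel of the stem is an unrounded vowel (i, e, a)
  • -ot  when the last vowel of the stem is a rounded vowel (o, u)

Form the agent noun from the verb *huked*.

hukedene

The last vowel of *huked* is /e/, which is an unrounded vowel, so the suffix is -ene, giving *hukedene*.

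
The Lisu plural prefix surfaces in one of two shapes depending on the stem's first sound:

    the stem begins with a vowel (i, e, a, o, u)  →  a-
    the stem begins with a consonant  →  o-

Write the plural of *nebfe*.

*nebfe*: first sound = /n/, a consonant → o- → *onebfe*.

onebfe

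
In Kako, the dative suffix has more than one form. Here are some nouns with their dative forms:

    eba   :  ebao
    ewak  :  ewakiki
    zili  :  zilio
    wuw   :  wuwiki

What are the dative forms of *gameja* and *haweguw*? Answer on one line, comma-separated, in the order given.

The alternation tracks the final sound of the stem — -iki when the stem ends in a consonant (*ewak*, *wuw*); -o when the stem ends in a vowel (*eba*, *zili*).
The final sound of *gameja* is /a/, which is a vowel, so the suffix is -o, giving *gamejao*.
The final sound of *haweguw* is /w/, which is a consonant, so the suffix is -iki, giving *haweguwiki*.

gamejao, haweguwiki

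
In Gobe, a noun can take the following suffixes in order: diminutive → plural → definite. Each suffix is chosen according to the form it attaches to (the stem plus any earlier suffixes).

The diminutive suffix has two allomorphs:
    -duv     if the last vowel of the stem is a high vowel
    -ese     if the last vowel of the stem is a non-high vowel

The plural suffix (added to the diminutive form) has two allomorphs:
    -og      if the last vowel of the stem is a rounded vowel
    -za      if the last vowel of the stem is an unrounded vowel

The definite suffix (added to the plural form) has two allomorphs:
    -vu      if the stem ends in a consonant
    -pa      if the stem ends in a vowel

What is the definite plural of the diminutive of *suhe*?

*suhe*: last vowel = /e/, a non-high vowel → -ese → *suheese*.
The diminutive form *suheese*: last vowel = /e/, an unrounded vowel → -za → *suheeseza*.
The final sound of the plural form *suheeseza* is /a/, which is a vowel, so the definite suffix is -pa, giving *suheesezapa*.

suheesezapa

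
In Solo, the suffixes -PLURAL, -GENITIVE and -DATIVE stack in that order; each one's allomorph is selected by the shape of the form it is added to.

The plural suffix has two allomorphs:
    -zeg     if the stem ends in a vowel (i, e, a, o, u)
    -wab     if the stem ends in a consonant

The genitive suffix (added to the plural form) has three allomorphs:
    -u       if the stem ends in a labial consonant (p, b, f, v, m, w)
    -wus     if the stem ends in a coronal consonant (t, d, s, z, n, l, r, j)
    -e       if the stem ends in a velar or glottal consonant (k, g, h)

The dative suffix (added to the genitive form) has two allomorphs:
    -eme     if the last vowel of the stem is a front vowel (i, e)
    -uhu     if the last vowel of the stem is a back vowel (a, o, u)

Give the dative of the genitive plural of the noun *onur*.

onurwabuuhu

The final sound of *onur* is /r/, which is a consonant, so the plural suffix is -wab, giving *onurwab*.
The final consonant of the plural form *onurwab* is /b/, which is labial, so the genitive suffix is -u, giving *onurwabu*.
The genitive form *onurwabu*: last vowel = /u/, a back vowel → -uhu → *onurwabuuhu*.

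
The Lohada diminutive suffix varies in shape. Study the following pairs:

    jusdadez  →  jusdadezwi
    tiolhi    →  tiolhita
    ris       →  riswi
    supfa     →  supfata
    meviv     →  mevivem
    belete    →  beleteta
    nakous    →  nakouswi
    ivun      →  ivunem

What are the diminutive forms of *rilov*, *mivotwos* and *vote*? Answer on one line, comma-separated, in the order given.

Looking at the final sound of each stem: -wi when the stem ends in a sibilant (*jusdadez*, *ris*, *nakous*); -em when the stem ends in a non-sibilant consonant (*meviv*, *ivun*); -ta when the stem ends in a vowel (*tiolhi*, *supfa*, *belete*).
*rilov* — final sound /v/ (a non-sibilant consonant) → -em → *rilovem*.
Since the final sound of *mivotwos* is /s/ (a sibilant), it takes -wi, giving *mivotwoswi*.
Since the final sound of *vote* is /e/ (a vowel), it takes -ta, giving *voteta*.

rilovem, mivotwoswi, voteta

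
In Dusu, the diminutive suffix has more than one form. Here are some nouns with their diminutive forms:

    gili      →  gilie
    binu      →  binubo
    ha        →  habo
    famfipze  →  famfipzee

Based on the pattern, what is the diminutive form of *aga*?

The pattern is front/back vowel harmony: -e when the last vowel of the stem is a front vowel (*gili*, *famfipze*); -bo when the last vowel of the stem is a back vowel (*binu*, *ha*).
*aga* — last vowel /a/ (a back vowel) → -bo → *agabo*.

agabo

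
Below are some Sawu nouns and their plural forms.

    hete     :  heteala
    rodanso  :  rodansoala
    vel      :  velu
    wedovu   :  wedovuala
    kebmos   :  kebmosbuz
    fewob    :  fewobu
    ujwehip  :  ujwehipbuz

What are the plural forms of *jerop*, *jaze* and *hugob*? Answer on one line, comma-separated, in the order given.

The alternation tracks the final sound of the stem — -buz when the stem ends in a voiceless consonant (*kebmos*, *ujwehip*); -u when the stem ends in a voiced consonant (*vel*, *fewob*); -ala when the stem ends in a vowel (*hete*, *rodanso*, *wedovu*).
The final sound of *jerop* is /p/, which is a voiceless consonant, so the suffix is -buz, giving *jeropbuz*.
*jaze*: final sound = /e/, a vowel → -ala → *jazeala*.
*hugob* — final sound /b/ (a voiced consonant) → -u → *hugobu*.

jeropbuz, jazeala, hugobu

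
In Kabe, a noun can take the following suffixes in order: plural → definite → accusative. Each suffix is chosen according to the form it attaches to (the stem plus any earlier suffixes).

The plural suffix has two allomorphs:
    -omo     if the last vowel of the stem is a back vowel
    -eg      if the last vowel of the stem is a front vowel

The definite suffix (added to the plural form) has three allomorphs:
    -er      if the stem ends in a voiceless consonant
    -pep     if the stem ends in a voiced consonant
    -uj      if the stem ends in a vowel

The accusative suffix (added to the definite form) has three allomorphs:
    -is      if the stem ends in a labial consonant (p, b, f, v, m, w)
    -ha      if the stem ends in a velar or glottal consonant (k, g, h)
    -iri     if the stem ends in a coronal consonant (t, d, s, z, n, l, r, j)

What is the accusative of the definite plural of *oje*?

*oje* — last vowel /e/ (a front vowel) → -eg → *ojeeg*.
The plural form *ojeeg* — final sound /g/ (a voiced consonant) → -pep → *ojeegpep*.
The final consonant of the definite form *ojeegpep* is /p/, which is labial, so the accusative suffix is -is, giving *ojeegpepis*.

ojeegpepis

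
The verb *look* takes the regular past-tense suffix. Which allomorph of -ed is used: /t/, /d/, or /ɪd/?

The stem *look* ends in a voiceless consonant other than /t/.
The -ed suffix is realized as /ɪd/ after /t, d/; as /t/ after other voiceless consonants; and as /d/ after other voiced sounds.
So -ed on *look* is pronounced /t/.

/t/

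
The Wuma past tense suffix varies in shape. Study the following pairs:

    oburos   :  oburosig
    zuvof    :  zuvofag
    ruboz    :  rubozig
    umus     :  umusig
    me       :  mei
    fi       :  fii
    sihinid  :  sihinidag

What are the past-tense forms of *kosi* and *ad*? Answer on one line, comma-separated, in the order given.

The alternation tracks the final sound of the stem — -ig when the stem ends in a sibilant (*oburos*, *ruboz*, *umus*); -ag when the stem ends in a non-sibilant consonant (*zuvof*, *sihinid*); -i when the stem ends in a vowel (*me*, *fi*).
*kosi*: final sound = /i/, a vowel → -i → *kosii*.
*ad*: final sound = /d/, a non-sibilant consonant → -ag → *adag*.

kosii, adag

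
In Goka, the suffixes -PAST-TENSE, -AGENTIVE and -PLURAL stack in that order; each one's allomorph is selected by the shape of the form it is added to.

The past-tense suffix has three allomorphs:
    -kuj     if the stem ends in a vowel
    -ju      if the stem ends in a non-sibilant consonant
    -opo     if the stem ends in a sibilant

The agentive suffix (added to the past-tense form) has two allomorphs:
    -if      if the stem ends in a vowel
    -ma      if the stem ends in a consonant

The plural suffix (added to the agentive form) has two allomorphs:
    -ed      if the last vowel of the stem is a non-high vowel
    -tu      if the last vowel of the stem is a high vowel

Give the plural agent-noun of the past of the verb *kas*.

kasopoiftu

*kas*: final sound = /s/, a sibilant → -opo → *kasopo*.
The final sound of the past-tense form *kasopo* is /o/, which is a vowel, so the agentive suffix is -if, giving *kasopoif*.
The last vowel of the agentive form *kasopoif* is /i/, which is a high vowel, so the plural suffix is -tu, giving *kasopoiftu*.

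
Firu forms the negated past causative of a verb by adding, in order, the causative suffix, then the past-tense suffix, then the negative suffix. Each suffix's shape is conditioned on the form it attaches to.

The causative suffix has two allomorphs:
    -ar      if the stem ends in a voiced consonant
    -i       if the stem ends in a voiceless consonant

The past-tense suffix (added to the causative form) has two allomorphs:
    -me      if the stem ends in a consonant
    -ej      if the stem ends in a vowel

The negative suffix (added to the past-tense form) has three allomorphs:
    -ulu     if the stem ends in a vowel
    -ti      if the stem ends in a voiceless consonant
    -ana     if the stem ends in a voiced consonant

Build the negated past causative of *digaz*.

Since the final consonant of *digaz* is /z/ (voiced), it takes -ar, giving *digazar*.
Since the final sound of the causative form *digazar* is /r/ (a consonant), it takes -me, giving *digazarme*.
The past-tense form *digazarme* — final sound /e/ (a vowel) → -ulu → *digazarmeulu*.

digazarmeulu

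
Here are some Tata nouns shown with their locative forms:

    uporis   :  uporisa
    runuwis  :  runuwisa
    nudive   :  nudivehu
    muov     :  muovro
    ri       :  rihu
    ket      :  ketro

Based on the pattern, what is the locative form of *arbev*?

The suffix is conditioned by the final sound: -a when the stem ends in a sibilant (*uporis*, *runuwis*); -ro when the stem ends in a non-sibilant consonant (*muov*, *ket*); -hu when the stem ends in a vowel (*nudive*, *ri*).
*arbev* — final sound /v/ (a non-sibilant consonant) → -ro → *arbevro*.

arbevro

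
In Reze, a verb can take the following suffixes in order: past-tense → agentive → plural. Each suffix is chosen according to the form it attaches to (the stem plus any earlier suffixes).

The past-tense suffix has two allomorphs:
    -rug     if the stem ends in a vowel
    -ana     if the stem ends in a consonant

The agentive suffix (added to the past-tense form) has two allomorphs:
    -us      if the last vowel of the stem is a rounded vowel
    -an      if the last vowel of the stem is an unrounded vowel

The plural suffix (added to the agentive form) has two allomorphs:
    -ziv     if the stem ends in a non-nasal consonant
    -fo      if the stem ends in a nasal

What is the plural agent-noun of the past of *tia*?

tiarugusziv

*tia*: final sound = /a/, a vowel → -rug → *tiarug*.
Since the last vowel of the past-tense form *tiarug* is /u/ (a rounded vowel), it takes -us, giving *tiarugus*.
The final consonant of the agentive form *tiarugus* is /s/, which is non-nasal, so the plural suffix is -ziv, giving *tiarugusziv*.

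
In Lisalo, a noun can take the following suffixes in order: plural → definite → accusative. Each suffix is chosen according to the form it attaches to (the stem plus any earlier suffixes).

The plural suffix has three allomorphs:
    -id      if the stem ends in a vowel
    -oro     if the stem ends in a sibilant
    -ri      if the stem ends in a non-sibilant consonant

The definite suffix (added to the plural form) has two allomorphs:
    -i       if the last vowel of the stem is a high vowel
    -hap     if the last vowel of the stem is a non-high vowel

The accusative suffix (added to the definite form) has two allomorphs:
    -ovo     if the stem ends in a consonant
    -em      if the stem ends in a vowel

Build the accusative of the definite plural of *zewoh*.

Since the final sound of *zewoh* is /h/ (a non-sibilant consonant), it takes -ri, giving *zewohri*.
The last vowel of the plural form *zewohri* is /i/, which is a high vowel, so the definite suffix is -i, giving *zewohrii*.
The definite form *zewohrii* — final sound /i/ (a vowel) → -em → *zewohriiem*.

zewohriiem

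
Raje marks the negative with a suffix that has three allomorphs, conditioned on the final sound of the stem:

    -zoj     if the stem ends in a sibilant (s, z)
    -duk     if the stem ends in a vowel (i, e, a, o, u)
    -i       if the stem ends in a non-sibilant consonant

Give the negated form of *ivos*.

ivoszoj

The final sound of *ivos* is /s/, which is a sibilant, so the suffix is -zoj, giving *ivoszoj*.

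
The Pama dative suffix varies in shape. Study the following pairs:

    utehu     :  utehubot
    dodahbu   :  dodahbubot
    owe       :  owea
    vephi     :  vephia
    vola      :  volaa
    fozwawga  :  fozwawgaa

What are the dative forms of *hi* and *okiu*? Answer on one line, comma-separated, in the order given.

hia, okiubot

The pattern is rounding harmony: -bot when the last vowel of the stem is a rounded vowel (*utehu*, *dodahbu*); -a when the last vowel of the stem is an unrounded vowel (*owe*, *vephi*, *vola*, *fozwawga*).
Since the last vowel of *hi* is /i/ (an unrounded vowel), it takes -a, giving *hia*.
*okiu*: last vowel = /u/, a rounded vowel → -bot → *okiubot*.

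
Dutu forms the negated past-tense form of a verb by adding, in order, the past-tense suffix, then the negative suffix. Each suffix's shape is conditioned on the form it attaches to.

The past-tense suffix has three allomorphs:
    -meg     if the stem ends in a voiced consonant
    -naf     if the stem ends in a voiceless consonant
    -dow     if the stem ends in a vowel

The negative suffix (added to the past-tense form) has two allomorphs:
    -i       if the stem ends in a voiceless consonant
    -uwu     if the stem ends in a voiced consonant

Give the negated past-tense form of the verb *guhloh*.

*guhloh* — final sound /h/ (a voiceless consonant) → -naf → *guhlohnaf*.
The final consonant of the past-tense form *guhlohnaf* is /f/, which is voiceless, so the negative suffix is -i, giving *guhlohnafi*.

guhlohnafi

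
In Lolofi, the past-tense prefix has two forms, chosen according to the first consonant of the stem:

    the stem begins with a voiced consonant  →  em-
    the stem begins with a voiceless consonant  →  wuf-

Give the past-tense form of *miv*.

emmiv

The first consonant of *miv* is /m/, which is voiced, so the prefix is em-, giving *emmiv*.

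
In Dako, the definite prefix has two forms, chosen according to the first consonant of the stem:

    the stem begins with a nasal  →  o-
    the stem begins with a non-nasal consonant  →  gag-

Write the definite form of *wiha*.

gagwiha

Since the first consonant of *wiha* is /w/ (non-nasal), it takes gag-, giving *gagwiha*.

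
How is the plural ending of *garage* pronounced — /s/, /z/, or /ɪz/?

The stem *garage* ends in a sibilant (/s, z, ʃ, ʒ, tʃ, dʒ/).
The plural suffix surfaces as /ɪz/ after sibilants, /s/ after other voiceless consonants, and /z/ after other voiced sounds.
So the plural -s on *garage* is pronounced /ɪz/.

/ɪz/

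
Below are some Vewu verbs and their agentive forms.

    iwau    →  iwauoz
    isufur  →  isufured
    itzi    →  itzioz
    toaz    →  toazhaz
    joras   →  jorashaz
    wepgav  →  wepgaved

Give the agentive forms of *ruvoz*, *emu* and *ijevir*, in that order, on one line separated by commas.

The suffix is conditioned by the final sound: -haz when the stem ends in a sibilant (*toaz*, *joras*); -ed when the stem ends in a non-sibilant consonant (*isufur*, *wepgav*); -oz when the stem ends in a vowel (*iwau*, *itzi*).
The final sound of *ruvoz* is /z/, which is a sibilant, so the suffix is -haz, giving *ruvozhaz*.
Since the final sound of *emu* is /u/ (a vowel), it takes -oz, giving *emuoz*.
The final sound of *ijevir* is /r/, which is a non-sibilant consonant, so the suffix is -ed, giving *ijevired*.

ruvozhaz, emuoz, ijevired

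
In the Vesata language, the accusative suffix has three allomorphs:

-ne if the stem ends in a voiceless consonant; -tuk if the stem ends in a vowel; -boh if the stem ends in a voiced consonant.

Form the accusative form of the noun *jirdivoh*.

The final sound of *jirdivoh* is /h/, which is a voiceless consonant, so the suffix is -ne, giving *jirdivohne*.

jirdivohne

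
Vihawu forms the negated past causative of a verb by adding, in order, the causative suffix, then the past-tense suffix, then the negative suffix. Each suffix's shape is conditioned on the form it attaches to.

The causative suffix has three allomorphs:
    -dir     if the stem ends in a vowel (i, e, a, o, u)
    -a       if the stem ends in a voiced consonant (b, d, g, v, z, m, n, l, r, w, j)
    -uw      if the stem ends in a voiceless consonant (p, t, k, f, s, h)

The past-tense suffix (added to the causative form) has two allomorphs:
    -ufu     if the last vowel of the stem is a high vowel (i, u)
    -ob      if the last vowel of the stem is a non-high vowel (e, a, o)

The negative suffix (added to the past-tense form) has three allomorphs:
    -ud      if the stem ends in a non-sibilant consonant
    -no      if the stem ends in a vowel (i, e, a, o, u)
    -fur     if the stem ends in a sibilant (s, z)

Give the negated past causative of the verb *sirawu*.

The final sound of *sirawu* is /u/, which is a vowel, so the causative suffix is -dir, giving *sirawudir*.
The causative form *sirawudir*: last vowel = /i/, a high vowel → -ufu → *sirawudirufu*.
The past-tense form *sirawudirufu* — final sound /u/ (a vowel) → -no → *sirawudirufuno*.

sirawudirufuno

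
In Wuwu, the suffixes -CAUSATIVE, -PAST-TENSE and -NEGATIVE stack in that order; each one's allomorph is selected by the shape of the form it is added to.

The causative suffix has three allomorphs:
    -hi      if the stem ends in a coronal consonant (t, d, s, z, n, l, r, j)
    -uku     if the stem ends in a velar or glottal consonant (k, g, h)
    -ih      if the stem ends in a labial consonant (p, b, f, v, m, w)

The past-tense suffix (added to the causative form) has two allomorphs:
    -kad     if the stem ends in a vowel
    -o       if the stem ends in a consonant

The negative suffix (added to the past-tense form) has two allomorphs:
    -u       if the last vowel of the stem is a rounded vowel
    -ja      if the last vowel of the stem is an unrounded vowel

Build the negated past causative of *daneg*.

Since the final consonant of *daneg* is /g/ (velar/glottal), it takes -uku, giving *daneguku*.
The causative form *daneguku*: final sound = /u/, a vowel → -kad → *danegukukad*.
The past-tense form *danegukukad* — last vowel /a/ (an unrounded vowel) → -ja → *danegukukadja*.

danegukukadja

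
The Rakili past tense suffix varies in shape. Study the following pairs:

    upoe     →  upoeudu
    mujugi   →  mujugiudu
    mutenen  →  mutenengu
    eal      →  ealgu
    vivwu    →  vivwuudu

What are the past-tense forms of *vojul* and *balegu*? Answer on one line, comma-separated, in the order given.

The alternation tracks the final sound of the stem — -gu when the stem ends in a consonant (*mutenen*, *eal*); -udu when the stem ends in a vowel (*upoe*, *mujugi*, *vivwu*).
*vojul* — final sound /l/ (a consonant) → -gu → *vojulgu*.
The final sound of *balegu* is /u/, which is a vowel, so the suffix is -udu, giving *baleguudu*.

vojulgu, baleguudu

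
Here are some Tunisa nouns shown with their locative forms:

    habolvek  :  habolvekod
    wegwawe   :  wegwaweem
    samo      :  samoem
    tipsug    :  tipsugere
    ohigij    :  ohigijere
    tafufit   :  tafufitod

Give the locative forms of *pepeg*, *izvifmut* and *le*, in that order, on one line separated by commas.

Looking at the final sound of each stem: -od when the stem ends in a voiceless consonant (*habolvek*, *tafufit*); -ere when the stem ends in a voiced consonant (*tipsug*, *ohigij*); -em when the stem ends in a vowel (*wegwawe*, *samo*).
*pepeg*: final sound = /g/, a voiced consonant → -ere → *pepegere*.
The final sound of *izvifmut* is /t/, which is a voiceless consonant, so the suffix is -od, giving *izvifmutod*.
The final sound of *le* is /e/, which is a vowel, so the suffix is -em, giving *leem*.

pepegere, izvifmutod, leem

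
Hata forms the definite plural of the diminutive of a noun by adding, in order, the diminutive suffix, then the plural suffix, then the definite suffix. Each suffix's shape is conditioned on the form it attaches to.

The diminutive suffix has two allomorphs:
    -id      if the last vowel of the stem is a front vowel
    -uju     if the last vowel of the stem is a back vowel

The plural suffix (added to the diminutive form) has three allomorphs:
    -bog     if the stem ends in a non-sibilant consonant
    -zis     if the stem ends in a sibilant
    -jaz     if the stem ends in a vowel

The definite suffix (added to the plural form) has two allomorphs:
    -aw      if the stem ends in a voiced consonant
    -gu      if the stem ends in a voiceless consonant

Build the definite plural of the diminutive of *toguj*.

*toguj* — last vowel /u/ (a back vowel) → -uju → *togujuju*.
Since the final sound of the diminutive form *togujuju* is /u/ (a vowel), it takes -jaz, giving *togujujujaz*.
The plural form *togujujujaz* — final consonant /z/ (voiced) → -aw → *togujujujazaw*.

togujujujazaw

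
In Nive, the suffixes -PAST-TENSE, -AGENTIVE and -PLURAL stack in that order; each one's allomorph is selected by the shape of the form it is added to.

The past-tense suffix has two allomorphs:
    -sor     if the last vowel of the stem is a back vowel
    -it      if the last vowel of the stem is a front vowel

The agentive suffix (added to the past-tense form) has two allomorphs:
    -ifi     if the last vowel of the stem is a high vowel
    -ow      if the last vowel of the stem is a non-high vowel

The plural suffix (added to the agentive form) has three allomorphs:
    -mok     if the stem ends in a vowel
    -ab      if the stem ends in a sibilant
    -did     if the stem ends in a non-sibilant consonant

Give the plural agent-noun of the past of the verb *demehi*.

*demehi*: last vowel = /i/, a front vowel → -it → *demehiit*.
The last vowel of the past-tense form *demehiit* is /i/, which is a high vowel, so the agentive suffix is -ifi, giving *demehiitifi*.
Since the final sound of the agentive form *demehiitifi* is /i/ (a vowel), it takes -mok, giving *demehiitifimok*.

demehiitifimok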